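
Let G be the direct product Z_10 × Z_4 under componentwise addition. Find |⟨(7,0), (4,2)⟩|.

|⟨(7,0)⟩| = 10 and |⟨(4,2)⟩| = 10, so |H| is a multiple of lcm(10, 10) = 10 and divides |G| = 40.
Closing under the operation: H = {(0,0), (0,2), (1,0), (1,2), (2,0), (2,2), (3,0), (3,2), (4,0), (4,2), (5,0), (5,2), (6,0), (6,2), (7,0), (7,2), (8,0), (8,2), (9,0), (9,2)}, so |H| = 20.

20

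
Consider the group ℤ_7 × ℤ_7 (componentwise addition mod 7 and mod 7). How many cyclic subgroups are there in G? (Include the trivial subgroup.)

9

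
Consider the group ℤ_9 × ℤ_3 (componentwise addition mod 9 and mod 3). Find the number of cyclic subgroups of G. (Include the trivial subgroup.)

8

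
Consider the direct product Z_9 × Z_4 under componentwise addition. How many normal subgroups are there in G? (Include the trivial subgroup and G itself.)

G is abelian, so every subgroup is normal.
G has 9 subgroups in total, hence 9 normal subgroups.

9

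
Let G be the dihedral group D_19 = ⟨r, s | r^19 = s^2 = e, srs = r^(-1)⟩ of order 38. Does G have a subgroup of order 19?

19 | 38. A subgroup of order 19 is {e, r, r^2, r^3, r^4, r^5, r^6, r^7, r^8, r^9, r^10, r^11, r^12, r^13, r^14, r^15, r^16, r^17, r^18}.

Yes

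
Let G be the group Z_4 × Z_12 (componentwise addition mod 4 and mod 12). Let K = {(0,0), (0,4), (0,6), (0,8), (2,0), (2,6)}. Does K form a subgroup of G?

No

Closure fails: (0,4) + (2,6) = (2,10) ∉ K. So K is not a subgroup.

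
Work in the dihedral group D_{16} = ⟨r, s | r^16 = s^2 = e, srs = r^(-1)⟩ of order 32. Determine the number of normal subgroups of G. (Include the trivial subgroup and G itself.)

8

G has 36 subgroups. Checking conjugation-invariance by order — order 1: 1/1 normal; order 2: 1/17 normal; order 4: 1/9 normal; order 8: 1/5 normal; order 16: 3/3 normal; order 32: 1/1 normal.
Total normal subgroups: 8.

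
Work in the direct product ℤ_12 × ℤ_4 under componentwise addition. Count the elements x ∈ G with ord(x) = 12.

24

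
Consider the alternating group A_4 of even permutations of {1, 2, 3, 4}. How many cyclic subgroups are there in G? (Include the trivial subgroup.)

Group the elements of G by the cyclic subgroup they generate; each cyclic subgroup of order d accounts for φ(d) elements.
Cyclic subgroups by order — order 1: 1; order 2: 3; order 3: 4.
Total: 8.

8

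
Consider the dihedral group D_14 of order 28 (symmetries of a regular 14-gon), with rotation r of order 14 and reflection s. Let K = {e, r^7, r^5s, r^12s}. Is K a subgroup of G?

|K| = 4 divides |G| = 28, consistent with Lagrange.
K contains the identity, every element's inverse is in K, and K is closed under ·: it is a subgroup.

Yes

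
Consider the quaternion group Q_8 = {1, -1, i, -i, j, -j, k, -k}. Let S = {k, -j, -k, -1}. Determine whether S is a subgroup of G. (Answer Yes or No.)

The identity 1 ∉ S, so S is not a subgroup.

No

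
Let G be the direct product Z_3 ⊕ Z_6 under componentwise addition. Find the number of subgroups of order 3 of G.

|G| = 18 and 3 | 18, so subgroups of order 3 are possible by Lagrange.
The subgroups of order 3 are: {(0,0), (0,2), (0,4)}; {(0,0), (1,0), (2,0)}; {(0,0), (1,2), (2,4)}; {(0,0), (1,4), (2,2)}.
So G has 4 subgroups of order 3.

4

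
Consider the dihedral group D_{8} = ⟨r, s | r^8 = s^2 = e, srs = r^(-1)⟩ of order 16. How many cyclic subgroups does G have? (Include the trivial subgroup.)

Group the elements of G by the cyclic subgroup they generate; each cyclic subgroup of order d accounts for φ(d) elements.
Cyclic subgroups by order — order 1: 1; order 2: 9; order 4: 1; order 8: 1.
Total: 12.

12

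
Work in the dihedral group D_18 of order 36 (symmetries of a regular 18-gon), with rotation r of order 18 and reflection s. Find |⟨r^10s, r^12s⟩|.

|⟨r^10s⟩| = 2 and |⟨r^12s⟩| = 2, so |H| is a multiple of lcm(2, 2) = 2 and divides |G| = 36.
Closing under the operation: H = {e, r^2, r^4, r^6, r^8, r^10, r^12, r^14, r^16, s, r^2s, r^4s, r^6s, r^8s, r^10s, r^12s, r^14s, r^16s}, so |H| = 18.

18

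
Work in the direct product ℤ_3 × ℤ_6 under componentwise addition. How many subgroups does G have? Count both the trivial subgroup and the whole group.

12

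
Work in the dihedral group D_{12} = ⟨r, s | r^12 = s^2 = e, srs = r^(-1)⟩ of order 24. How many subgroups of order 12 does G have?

|G| = 24 and 12 | 24, so subgroups of order 12 are possible by Lagrange.
The subgroups of order 12 are: {e, r, r^2, r^3, r^4, r^5, r^6, r^7, r^8, r^9, r^10, r^11}; {e, r^2, r^4, r^6, r^8, r^10, s, r^2s, r^4s, r^6s, r^8s, r^10s}; {e, r^2, r^4, r^6, r^8, r^10, rs, r^3s, r^5s, r^7s, r^9s, r^11s}.
So G has 3 subgroups of order 12.

3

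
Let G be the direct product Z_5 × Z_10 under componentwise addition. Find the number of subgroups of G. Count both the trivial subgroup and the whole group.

16

|G| = 50, so by Lagrange every subgroup order divides 50. Divisors: 1, 2, 5, 10, 25, 50.
Subgroups by order — order 1: 1; order 2: 1; order 5: 6; order 10: 6; order 25: 1; order 50: 1.
Total: 1 + 1 + 6 + 6 + 1 + 1 = 16.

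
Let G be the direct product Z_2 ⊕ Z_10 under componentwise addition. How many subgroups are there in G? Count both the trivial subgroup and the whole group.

10

|G| = 20, so by Lagrange every subgroup order divides 20. Divisors: 1, 2, 4, 5, 10, 20.
Subgroups by order — order 1: 1; order 2: 3; order 4: 1; order 5: 1; order 10: 3; order 20: 1.
Total: 1 + 3 + 1 + 1 + 3 + 1 = 10.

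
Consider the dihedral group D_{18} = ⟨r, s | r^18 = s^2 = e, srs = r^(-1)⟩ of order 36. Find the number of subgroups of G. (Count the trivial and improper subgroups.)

45

|G| = 36, so by Lagrange every subgroup order divides 36. Divisors: 1, 2, 3, 4, 6, 9, 12, 18, 36.
Subgroups by order — order 1: 1; order 2: 19; order 3: 1; order 4: 9; order 6: 7; order 9: 1; order 12: 3; order 18: 3; order 36: 1.
Total: 1 + 19 + 1 + 9 + 7 + 1 + 3 + 3 + 1 = 45.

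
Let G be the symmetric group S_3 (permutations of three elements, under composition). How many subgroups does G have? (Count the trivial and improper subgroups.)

6

|G| = 6, so by Lagrange every subgroup order divides 6. Divisors: 1, 2, 3, 6.
Subgroups by order — order 1: 1; order 2: 3; order 3: 1; order 6: 1.
Total: 1 + 3 + 1 + 1 = 6.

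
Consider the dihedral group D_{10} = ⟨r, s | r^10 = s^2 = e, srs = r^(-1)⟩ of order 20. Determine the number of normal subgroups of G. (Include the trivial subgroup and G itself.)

G has 22 subgroups. Checking conjugation-invariance by order — order 1: 1/1 normal; order 2: 1/11 normal; order 4: 0/5 normal; order 5: 1/1 normal; order 10: 3/3 normal; order 20: 1/1 normal.
Total normal subgroups: 7.

7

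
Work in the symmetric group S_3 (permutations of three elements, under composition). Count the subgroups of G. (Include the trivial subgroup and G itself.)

|G| = 6, so by Lagrange every subgroup order divides 6. Divisors: 1, 2, 3, 6.
Subgroups by order — order 1: 1; order 2: 3; order 3: 1; order 6: 1.
Total: 1 + 3 + 1 + 1 = 6.

6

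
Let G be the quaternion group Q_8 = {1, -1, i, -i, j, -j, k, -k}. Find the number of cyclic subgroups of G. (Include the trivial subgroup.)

Group the elements of G by the cyclic subgroup they generate; each cyclic subgroup of order d accounts for φ(d) elements.
Cyclic subgroups by order — order 1: 1; order 2: 1; order 4: 3.
Total: 5.

5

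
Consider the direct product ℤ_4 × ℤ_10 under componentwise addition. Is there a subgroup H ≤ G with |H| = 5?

Yes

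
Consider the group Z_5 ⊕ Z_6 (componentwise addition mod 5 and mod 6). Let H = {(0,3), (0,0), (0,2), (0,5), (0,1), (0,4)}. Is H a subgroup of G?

Yes

|H| = 6 divides |G| = 30, consistent with Lagrange.
H contains the identity, every element's inverse is in H, and H is closed under +: it is a subgroup.
In fact H = ⟨(0,1)⟩.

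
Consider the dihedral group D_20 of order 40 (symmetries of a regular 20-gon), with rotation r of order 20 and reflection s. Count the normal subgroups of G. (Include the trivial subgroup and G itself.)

9

G has 48 subgroups. Checking conjugation-invariance by order — order 1: 1/1 normal; order 2: 1/21 normal; order 4: 1/11 normal; order 5: 1/1 normal; order 8: 0/5 normal; order 10: 1/5 normal; order 20: 3/3 normal; order 40: 1/1 normal.
Total normal subgroups: 9.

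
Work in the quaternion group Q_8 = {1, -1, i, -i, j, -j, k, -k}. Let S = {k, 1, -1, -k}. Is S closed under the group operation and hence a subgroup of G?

Yes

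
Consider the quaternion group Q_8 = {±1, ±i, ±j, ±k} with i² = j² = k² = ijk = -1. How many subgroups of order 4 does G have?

3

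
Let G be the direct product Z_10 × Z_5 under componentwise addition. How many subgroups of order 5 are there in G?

|G| = 50 and 5 | 50, so subgroups of order 5 are possible by Lagrange.
The subgroups of order 5 are: {(0,0), (0,1), (0,2), (0,3), (0,4)}; {(0,0), (2,0), (4,0), (6,0), (8,0)}; {(0,0), (2,1), (4,2), (6,3), (8,4)}; {(0,0), (2,2), (4,4), (6,1), (8,3)}; … (6 in all).
So G has 6 subgroups of order 5.

6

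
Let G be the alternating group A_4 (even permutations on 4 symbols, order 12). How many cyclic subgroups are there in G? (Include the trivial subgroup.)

8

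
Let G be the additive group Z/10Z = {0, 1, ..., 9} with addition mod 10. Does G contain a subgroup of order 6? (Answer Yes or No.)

6 does not divide |G| = 10, so by Lagrange no subgroup of order 6 exists.

No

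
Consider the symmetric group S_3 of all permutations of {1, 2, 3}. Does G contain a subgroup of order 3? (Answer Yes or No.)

3 | 6. A subgroup of order 3 is {e, (1 2 3), (1 3 2)}.

Yes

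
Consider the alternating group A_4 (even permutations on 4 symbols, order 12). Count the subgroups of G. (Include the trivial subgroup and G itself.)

|G| = 12, so by Lagrange every subgroup order divides 12. Divisors: 1, 2, 3, 4, 6, 12.
Subgroups by order — order 1: 1; order 2: 3; order 3: 4; order 4: 1; order 6: 0; order 12: 1.
Total: 1 + 3 + 4 + 1 + 0 + 1 = 10.

10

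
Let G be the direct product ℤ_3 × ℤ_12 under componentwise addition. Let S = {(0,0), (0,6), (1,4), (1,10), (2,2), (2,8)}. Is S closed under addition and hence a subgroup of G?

|S| = 6 divides |G| = 36, consistent with Lagrange.
S contains the identity, every element's inverse is in S, and S is closed under +: it is a subgroup.
In fact S = ⟨(2,2)⟩.

Yes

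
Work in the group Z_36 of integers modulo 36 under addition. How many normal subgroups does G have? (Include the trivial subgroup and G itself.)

G is abelian, so every subgroup is normal.
G has 9 subgroups in total, hence 9 normal subgroups.

9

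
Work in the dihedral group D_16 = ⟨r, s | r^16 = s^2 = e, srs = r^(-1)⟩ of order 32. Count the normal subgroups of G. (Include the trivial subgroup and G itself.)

G has 36 subgroups. Checking conjugation-invariance by order — order 1: 1/1 normal; order 2: 1/17 normal; order 4: 1/9 normal; order 8: 1/5 normal; order 16: 3/3 normal; order 32: 1/1 normal.
Total normal subgroups: 8.

8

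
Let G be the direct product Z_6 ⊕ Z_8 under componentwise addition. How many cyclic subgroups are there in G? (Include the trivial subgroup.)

16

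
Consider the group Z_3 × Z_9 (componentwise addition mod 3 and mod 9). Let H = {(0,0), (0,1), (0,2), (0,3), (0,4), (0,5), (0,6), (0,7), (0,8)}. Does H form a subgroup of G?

|H| = 9 divides |G| = 27, consistent with Lagrange.
H contains the identity, every element's inverse is in H, and H is closed under +: it is a subgroup.
In fact H = ⟨(0,1)⟩.

Yes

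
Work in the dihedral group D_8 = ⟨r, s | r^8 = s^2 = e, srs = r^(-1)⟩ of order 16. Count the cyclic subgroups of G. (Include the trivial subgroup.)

Each element a generates a cyclic subgroup ⟨a⟩; distinct elements may generate the same one (a cyclic group of order d has φ(d) generators).
Cyclic subgroups by order — order 1: 1; order 2: 9; order 4: 1; order 8: 1.
Total: 12.

12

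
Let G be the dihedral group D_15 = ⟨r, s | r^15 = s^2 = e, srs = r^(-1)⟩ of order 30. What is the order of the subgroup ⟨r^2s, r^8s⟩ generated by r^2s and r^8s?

10

|⟨r^2s⟩| = 2 and |⟨r^8s⟩| = 2, so |H| is a multiple of lcm(2, 2) = 2 and divides |G| = 30.
Closing under the operation: H = {e, r^3, r^6, r^9, r^12, r^2s, r^5s, r^8s, r^11s, r^14s}, so |H| = 10.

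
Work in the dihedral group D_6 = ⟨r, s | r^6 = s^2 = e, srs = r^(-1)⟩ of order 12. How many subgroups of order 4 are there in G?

3

|G| = 12 and 4 | 12, so subgroups of order 4 are possible by Lagrange.
The subgroups of order 4 are: {e, r^3, r^2s, r^5s}; {e, r^3, s, r^3s}; {e, r^3, rs, r^4s}.
So G has 3 subgroups of order 4.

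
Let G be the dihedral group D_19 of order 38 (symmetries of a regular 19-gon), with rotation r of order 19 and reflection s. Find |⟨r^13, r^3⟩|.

|⟨r^13⟩| = 19 and |⟨r^3⟩| = 19, so |H| is a multiple of lcm(19, 19) = 19 and divides |G| = 38.
Closing under the operation: H = {e, r, r^2, r^3, r^4, r^5, r^6, r^7, r^8, r^9, r^10, r^11, r^12, r^13, r^14, r^15, r^16, r^17, r^18}, so |H| = 19.

19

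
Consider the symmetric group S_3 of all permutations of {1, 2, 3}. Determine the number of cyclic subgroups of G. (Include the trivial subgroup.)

A cyclic subgroup of order d is generated by each of its φ(d) elements of order d, so the cyclic subgroups of order d number (#elements of order d)/φ(d).
Cyclic subgroups by order — order 1: 1; order 2: 3; order 3: 1.
Total: 5.

5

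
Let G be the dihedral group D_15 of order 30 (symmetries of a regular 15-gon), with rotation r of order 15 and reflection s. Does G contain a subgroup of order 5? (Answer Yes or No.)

Yes

5 | 30. A subgroup of order 5 is {e, r^3, r^6, r^9, r^12}.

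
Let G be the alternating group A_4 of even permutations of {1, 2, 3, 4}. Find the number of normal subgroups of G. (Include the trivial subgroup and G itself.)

3

G has 10 subgroups. Checking conjugation-invariance by order — order 1: 1/1 normal; order 2: 0/3 normal; order 3: 0/4 normal; order 4: 1/1 normal; order 12: 1/1 normal.
Total normal subgroups: 3.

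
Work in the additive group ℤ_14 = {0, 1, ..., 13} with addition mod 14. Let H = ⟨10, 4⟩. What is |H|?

7

|⟨10⟩| = 7 and |⟨4⟩| = 7, so |H| is a multiple of lcm(7, 7) = 7 and divides |G| = 14.
Closing under the operation: H = {0, 2, 4, 6, 8, 10, 12}, so |H| = 7.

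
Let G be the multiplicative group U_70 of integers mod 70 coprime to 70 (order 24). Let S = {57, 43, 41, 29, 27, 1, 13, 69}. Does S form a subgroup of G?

Yes

|S| = 8 divides |G| = 24, consistent with Lagrange.
S contains the identity, every element's inverse is in S, and S is closed under ·: it is a subgroup.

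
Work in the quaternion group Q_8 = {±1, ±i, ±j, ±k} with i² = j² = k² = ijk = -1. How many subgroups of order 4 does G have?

|G| = 8 and 4 | 8, so subgroups of order 4 are possible by Lagrange.
The subgroups of order 4 are: {1, -1, i, -i}; {1, -1, j, -j}; {1, -1, k, -k}.
So G has 3 subgroups of order 4.

3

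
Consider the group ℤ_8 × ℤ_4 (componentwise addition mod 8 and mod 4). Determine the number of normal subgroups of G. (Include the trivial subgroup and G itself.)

22

G is abelian, so every subgroup is normal.
G has 22 subgroups in total, hence 22 normal subgroups.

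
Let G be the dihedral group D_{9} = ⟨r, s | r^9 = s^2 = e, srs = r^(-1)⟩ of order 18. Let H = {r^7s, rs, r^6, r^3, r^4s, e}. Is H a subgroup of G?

|H| = 6 divides |G| = 18, consistent with Lagrange.
H contains the identity, every element's inverse is in H, and H is closed under ·: it is a subgroup.

Yes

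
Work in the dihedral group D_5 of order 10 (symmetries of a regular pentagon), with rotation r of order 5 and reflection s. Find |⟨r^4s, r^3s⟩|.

10

|⟨r^4s⟩| = 2 and |⟨r^3s⟩| = 2, so |H| is a multiple of lcm(2, 2) = 2 and divides |G| = 10.
Closing {r^4s, r^3s} under the group operation gives all of G, so |H| = 10.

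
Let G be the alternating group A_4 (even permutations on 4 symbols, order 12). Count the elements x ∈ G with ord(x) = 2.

The elements of order 2 are: (1 2)(3 4), (1 3)(2 4), (1 4)(2 3).
That's 3.

3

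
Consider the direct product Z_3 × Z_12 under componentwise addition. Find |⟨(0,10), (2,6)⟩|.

18

|⟨(0,10)⟩| = 6 and |⟨(2,6)⟩| = 6, so |H| is a multiple of lcm(6, 6) = 6 and divides |G| = 36.
Closing under the operation: H = {(0,0), (0,2), (0,4), (0,6), (0,8), (0,10), (1,0), (1,2), (1,4), (1,6), (1,8), (1,10), (2,0), (2,2), (2,4), (2,6), (2,8), (2,10)}, so |H| = 18.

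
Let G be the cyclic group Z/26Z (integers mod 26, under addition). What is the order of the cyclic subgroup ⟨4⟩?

In Z/26Z, the order of an element a is n/gcd(a, n).
gcd(4, 26) = 2, so |⟨4⟩| = 26/2 = 13.

13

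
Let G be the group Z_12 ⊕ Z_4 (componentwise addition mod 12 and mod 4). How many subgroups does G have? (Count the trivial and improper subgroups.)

30

|G| = 48, so by Lagrange every subgroup order divides 48. Divisors: 1, 2, 3, 4, 6, 8, 12, 16, 24, 48.
Subgroups by order — order 1: 1; order 2: 3; order 3: 1; order 4: 7; order 6: 3; order 8: 3; order 12: 7; order 16: 1; order 24: 3; order 48: 1.
Total: 1 + 3 + 1 + 7 + 3 + 3 + 7 + 1 + 3 + 1 = 30.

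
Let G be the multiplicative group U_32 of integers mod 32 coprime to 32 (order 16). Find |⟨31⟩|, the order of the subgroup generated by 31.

2

Compute successive powers of 31 mod 32: 31, 1; 31^2 ≡ 1 (mod 32).
So |⟨31⟩| = 2.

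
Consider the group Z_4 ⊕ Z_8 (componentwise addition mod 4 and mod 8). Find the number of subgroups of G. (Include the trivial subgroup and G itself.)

22

|G| = 32, so by Lagrange every subgroup order divides 32. Divisors: 1, 2, 4, 8, 16, 32.
Subgroups by order — order 1: 1; order 2: 3; order 4: 7; order 8: 7; order 16: 3; order 32: 1.
Total: 1 + 3 + 7 + 7 + 3 + 1 = 22.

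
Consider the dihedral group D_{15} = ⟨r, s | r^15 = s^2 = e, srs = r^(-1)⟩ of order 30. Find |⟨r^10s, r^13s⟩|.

|⟨r^10s⟩| = 2 and |⟨r^13s⟩| = 2, so |H| is a multiple of lcm(2, 2) = 2 and divides |G| = 30.
Closing under the operation: H = {e, r^3, r^6, r^9, r^12, rs, r^4s, r^7s, r^10s, r^13s}, so |H| = 10.

10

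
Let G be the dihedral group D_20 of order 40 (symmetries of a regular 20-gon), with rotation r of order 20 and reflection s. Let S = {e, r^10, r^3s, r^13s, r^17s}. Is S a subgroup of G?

Closure fails: r^17s · r^10 = r^7s ∉ S. So S is not a subgroup.

No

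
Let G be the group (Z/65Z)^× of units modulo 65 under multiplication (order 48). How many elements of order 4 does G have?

Enumerating element orders in G gives 12 elements of order 4.

12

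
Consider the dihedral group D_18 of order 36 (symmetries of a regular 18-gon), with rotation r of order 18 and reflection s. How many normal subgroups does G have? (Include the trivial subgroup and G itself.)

9

G has 45 subgroups. Checking conjugation-invariance by order — order 1: 1/1 normal; order 2: 1/19 normal; order 3: 1/1 normal; order 4: 0/9 normal; order 6: 1/7 normal; order 9: 1/1 normal; order 12: 0/3 normal; order 18: 3/3 normal; order 36: 1/1 normal.
Total normal subgroups: 9.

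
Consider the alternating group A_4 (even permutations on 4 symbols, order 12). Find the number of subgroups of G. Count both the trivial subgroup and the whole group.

10

|G| = 12, so by Lagrange every subgroup order divides 12. Divisors: 1, 2, 3, 4, 6, 12.
Subgroups by order — order 1: 1; order 2: 3; order 3: 4; order 4: 1; order 6: 0; order 12: 1.
Total: 1 + 3 + 4 + 1 + 0 + 1 = 10.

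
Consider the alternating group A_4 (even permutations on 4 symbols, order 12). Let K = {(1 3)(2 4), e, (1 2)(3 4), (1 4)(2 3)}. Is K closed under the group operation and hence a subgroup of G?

Yes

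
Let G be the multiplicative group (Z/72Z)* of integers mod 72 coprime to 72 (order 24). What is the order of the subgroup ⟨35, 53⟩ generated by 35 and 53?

4

|⟨35⟩| = 2 and |⟨53⟩| = 2, so |H| is a multiple of lcm(2, 2) = 2 and divides |G| = 24.
Closing under the operation: H = {1, 35, 53, 55}, so |H| = 4.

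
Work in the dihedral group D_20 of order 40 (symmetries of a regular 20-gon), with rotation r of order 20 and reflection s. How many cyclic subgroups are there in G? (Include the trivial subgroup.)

26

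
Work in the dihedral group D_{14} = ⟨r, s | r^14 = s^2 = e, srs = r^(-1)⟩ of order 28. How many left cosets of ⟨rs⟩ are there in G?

|⟨rs⟩| = 2 and |G| = 28.
By Lagrange, [G : H] = |G|/|H| = 28/2 = 14.

14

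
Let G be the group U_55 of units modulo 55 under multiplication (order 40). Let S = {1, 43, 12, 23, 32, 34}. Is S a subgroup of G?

|S| = 6 does not divide |G| = 40, so by Lagrange S is not a subgroup.

No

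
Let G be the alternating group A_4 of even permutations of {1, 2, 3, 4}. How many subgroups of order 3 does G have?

|G| = 12 and 3 | 12, so subgroups of order 3 are possible by Lagrange.
The subgroups of order 3 are: {e, (1 2 3), (1 3 2)}; {e, (1 2 4), (1 4 2)}; {e, (1 3 4), (1 4 3)}; {e, (2 3 4), (2 4 3)}.
So G has 4 subgroups of order 3.

4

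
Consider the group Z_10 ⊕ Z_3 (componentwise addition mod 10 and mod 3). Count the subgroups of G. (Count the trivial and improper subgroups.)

8

|G| = 30, so by Lagrange every subgroup order divides 30. Divisors: 1, 2, 3, 5, 6, 10, 15, 30.
Subgroups by order — order 1: 1; order 2: 1; order 3: 1; order 5: 1; order 6: 1; order 10: 1; order 15: 1; order 30: 1.
Total: 1 + 1 + 1 + 1 + 1 + 1 + 1 + 1 = 8.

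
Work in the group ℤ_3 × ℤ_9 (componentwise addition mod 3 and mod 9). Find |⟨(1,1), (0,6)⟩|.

9

|⟨(1,1)⟩| = 9 and |⟨(0,6)⟩| = 3, so |H| is a multiple of lcm(9, 3) = 9 and divides |G| = 27.
Closing under the operation: H = {(0,0), (0,3), (0,6), (1,1), (1,4), (1,7), (2,2), (2,5), (2,8)}, so |H| = 9.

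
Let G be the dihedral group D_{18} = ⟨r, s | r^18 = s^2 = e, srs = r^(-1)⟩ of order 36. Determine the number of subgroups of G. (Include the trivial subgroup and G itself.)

45

|G| = 36, so by Lagrange every subgroup order divides 36. Divisors: 1, 2, 3, 4, 6, 9, 12, 18, 36.
Subgroups by order — order 1: 1; order 2: 19; order 3: 1; order 4: 9; order 6: 7; order 9: 1; order 12: 3; order 18: 3; order 36: 1.
Total: 1 + 19 + 1 + 9 + 7 + 1 + 3 + 3 + 1 = 45.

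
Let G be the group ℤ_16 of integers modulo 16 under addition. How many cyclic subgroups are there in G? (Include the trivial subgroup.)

5

A cyclic subgroup of order d is generated by each of its φ(d) elements of order d, so the cyclic subgroups of order d number (#elements of order d)/φ(d).
Cyclic subgroups by order — order 1: 1; order 2: 1; order 4: 1; order 8: 1; order 16: 1.
Total: 5.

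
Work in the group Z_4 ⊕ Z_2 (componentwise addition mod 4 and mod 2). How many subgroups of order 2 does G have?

3

|G| = 8 and 2 | 8, so subgroups of order 2 are possible by Lagrange.
The subgroups of order 2 are: {(0,0), (0,1)}; {(0,0), (2,0)}; {(0,0), (2,1)}.
So G has 3 subgroups of order 2.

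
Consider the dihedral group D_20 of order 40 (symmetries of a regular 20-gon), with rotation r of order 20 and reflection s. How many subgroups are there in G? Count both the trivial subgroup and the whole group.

|G| = 40, so by Lagrange every subgroup order divides 40. Divisors: 1, 2, 4, 5, 8, 10, 20, 40.
Subgroups by order — order 1: 1; order 2: 21; order 4: 11; order 5: 1; order 8: 5; order 10: 5; order 20: 3; order 40: 1.
Total: 1 + 21 + 11 + 1 + 5 + 5 + 3 + 1 = 48.

48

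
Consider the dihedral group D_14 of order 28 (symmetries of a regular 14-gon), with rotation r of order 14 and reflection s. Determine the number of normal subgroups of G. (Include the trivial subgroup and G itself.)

G has 28 subgroups. Checking conjugation-invariance by order — order 1: 1/1 normal; order 2: 1/15 normal; order 4: 0/7 normal; order 7: 1/1 normal; order 14: 3/3 normal; order 28: 1/1 normal.
Total normal subgroups: 7.

7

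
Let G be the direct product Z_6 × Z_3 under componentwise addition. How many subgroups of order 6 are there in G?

4

|G| = 18 and 6 | 18, so subgroups of order 6 are possible by Lagrange.
The subgroups of order 6 are: {(0,0), (0,1), (0,2), (3,0), (3,1), (3,2)}; {(0,0), (1,0), (2,0), (3,0), (4,0), (5,0)}; {(0,0), (1,1), (2,2), (3,0), (4,1), (5,2)}; {(0,0), (1,2), (2,1), (3,0), (4,2), (5,1)}.
So G has 4 subgroups of order 6.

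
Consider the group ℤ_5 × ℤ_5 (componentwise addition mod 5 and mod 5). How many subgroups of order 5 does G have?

6

|G| = 25 and 5 | 25, so subgroups of order 5 are possible by Lagrange.
The subgroups of order 5 are: {(0,0), (0,1), (0,2), (0,3), (0,4)}; {(0,0), (1,0), (2,0), (3,0), (4,0)}; {(0,0), (1,1), (2,2), (3,3), (4,4)}; {(0,0), (1,2), (2,4), (3,1), (4,3)}; … (6 in all).
So G has 6 subgroups of order 5.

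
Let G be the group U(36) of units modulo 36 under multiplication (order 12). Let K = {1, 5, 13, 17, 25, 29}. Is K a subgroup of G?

Yes

|K| = 6 divides |G| = 12, consistent with Lagrange.
K contains the identity, every element's inverse is in K, and K is closed under ·: it is a subgroup.
In fact K = ⟨29⟩.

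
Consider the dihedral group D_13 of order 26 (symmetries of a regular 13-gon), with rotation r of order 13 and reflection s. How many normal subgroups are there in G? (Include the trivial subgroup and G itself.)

3

G has 16 subgroups. Checking conjugation-invariance by order — order 1: 1/1 normal; order 2: 0/13 normal; order 13: 1/1 normal; order 26: 1/1 normal.
Total normal subgroups: 3.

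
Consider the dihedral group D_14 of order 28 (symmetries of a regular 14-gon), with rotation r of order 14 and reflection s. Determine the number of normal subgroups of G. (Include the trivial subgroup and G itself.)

7

G has 28 subgroups. Checking conjugation-invariance by order — order 1: 1/1 normal; order 2: 1/15 normal; order 4: 0/7 normal; order 7: 1/1 normal; order 14: 3/3 normal; order 28: 1/1 normal.
Total normal subgroups: 7.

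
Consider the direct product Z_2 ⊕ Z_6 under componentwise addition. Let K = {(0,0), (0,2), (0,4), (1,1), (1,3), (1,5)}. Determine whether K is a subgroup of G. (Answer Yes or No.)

|K| = 6 divides |G| = 12, consistent with Lagrange.
K contains the identity, every element's inverse is in K, and K is closed under +: it is a subgroup.
In fact K = ⟨(1,5)⟩.

Yes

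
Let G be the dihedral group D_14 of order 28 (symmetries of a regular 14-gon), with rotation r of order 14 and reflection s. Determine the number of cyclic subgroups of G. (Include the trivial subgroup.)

18

Each element a generates a cyclic subgroup ⟨a⟩; distinct elements may generate the same one (a cyclic group of order d has φ(d) generators).
Cyclic subgroups by order — order 1: 1; order 2: 15; order 7: 1; order 14: 1.
Total: 18.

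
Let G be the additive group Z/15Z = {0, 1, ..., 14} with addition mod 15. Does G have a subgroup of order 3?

3 | 15. A subgroup of order 3 is {0, 5, 10}.

Yes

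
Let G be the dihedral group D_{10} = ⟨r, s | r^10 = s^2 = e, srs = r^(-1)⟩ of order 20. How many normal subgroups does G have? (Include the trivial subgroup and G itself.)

7

G has 22 subgroups. Checking conjugation-invariance by order — order 1: 1/1 normal; order 2: 1/11 normal; order 4: 0/5 normal; order 5: 1/1 normal; order 10: 3/3 normal; order 20: 1/1 normal.
Total normal subgroups: 7.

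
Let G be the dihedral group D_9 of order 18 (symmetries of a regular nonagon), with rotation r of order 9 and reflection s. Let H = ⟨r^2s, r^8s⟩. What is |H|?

|⟨r^2s⟩| = 2 and |⟨r^8s⟩| = 2, so |H| is a multiple of lcm(2, 2) = 2 and divides |G| = 18.
Closing under the operation: H = {e, r^3, r^6, r^2s, r^5s, r^8s}, so |H| = 6.

6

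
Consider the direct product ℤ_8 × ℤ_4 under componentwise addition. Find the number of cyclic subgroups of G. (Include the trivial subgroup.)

14

Group the elements of G by the cyclic subgroup they generate; each cyclic subgroup of order d accounts for φ(d) elements.
Cyclic subgroups by order — order 1: 1; order 2: 3; order 4: 6; order 8: 4.
Total: 14.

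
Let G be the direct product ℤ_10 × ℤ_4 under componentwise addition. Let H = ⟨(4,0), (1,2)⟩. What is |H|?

10

|⟨(4,0)⟩| = 5 and |⟨(1,2)⟩| = 10, so |H| is a multiple of lcm(5, 10) = 10 and divides |G| = 40.
Closing under the operation: H = {(0,0), (1,2), (2,0), (3,2), (4,0), (5,2), (6,0), (7,2), (8,0), (9,2)}, so |H| = 10.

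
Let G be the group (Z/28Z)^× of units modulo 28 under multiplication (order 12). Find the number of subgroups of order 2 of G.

|G| = 12 and 2 | 12, so subgroups of order 2 are possible by Lagrange.
The subgroups of order 2 are: {1, 13}; {1, 15}; {1, 27}.
So G has 3 subgroups of order 2.

3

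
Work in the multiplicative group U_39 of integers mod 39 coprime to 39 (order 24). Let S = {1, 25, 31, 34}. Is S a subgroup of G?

Yes

|S| = 4 divides |G| = 24, consistent with Lagrange.
S contains the identity, every element's inverse is in S, and S is closed under ·: it is a subgroup.
In fact S = ⟨34⟩.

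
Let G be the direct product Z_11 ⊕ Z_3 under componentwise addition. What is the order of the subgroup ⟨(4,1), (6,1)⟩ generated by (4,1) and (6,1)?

|⟨(4,1)⟩| = 33 and |⟨(6,1)⟩| = 33, so |H| is a multiple of lcm(33, 33) = 33 and divides |G| = 33.
Closing {(4,1), (6,1)} under the group operation gives all of G, so |H| = 33.

33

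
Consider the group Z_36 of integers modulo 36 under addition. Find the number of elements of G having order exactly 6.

2

In a cyclic group of order 36, the number of elements of order d (for d | 36) is φ(d).
φ(6) = 2.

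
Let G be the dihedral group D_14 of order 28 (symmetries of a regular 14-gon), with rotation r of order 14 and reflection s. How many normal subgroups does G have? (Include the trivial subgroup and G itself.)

7

G has 28 subgroups. Checking conjugation-invariance by order — order 1: 1/1 normal; order 2: 1/15 normal; order 4: 0/7 normal; order 7: 1/1 normal; order 14: 3/3 normal; order 28: 1/1 normal.
Total normal subgroups: 7.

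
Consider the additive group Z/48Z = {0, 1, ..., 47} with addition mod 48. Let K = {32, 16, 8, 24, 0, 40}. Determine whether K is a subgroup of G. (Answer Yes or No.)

Yes

|K| = 6 divides |G| = 48, consistent with Lagrange.
K contains the identity, every element's inverse is in K, and K is closed under +: it is a subgroup.
In fact K = ⟨8⟩.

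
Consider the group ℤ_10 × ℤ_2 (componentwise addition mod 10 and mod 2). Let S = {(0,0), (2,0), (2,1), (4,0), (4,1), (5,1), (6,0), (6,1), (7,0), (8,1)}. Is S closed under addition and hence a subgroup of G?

(7,0) ∈ S but its inverse (3,0) ∉ S, so S is not a subgroup.

No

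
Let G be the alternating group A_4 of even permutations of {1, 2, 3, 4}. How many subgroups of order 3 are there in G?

4

|G| = 12 and 3 | 12, so subgroups of order 3 are possible by Lagrange.
The subgroups of order 3 are: {e, (1 2 3), (1 3 2)}; {e, (1 2 4), (1 4 2)}; {e, (1 3 4), (1 4 3)}; {e, (2 3 4), (2 4 3)}.
So G has 4 subgroups of order 3.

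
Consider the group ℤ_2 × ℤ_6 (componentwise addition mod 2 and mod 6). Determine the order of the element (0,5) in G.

6

The order of (0,5) in Z_2 × Z_6 is lcm(ord(0) in Z_2, ord(5) in Z_6).
ord(0) = 1 and ord(5) = 6, so |⟨(0,5)⟩| = lcm(1, 6) = 6.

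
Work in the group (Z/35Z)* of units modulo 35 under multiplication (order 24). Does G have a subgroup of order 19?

No

19 does not divide |G| = 24, so by Lagrange no subgroup of order 19 exists.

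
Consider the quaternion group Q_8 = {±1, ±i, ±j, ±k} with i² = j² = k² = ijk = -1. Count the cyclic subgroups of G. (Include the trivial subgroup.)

Each element a generates a cyclic subgroup ⟨a⟩; distinct elements may generate the same one (a cyclic group of order d has φ(d) generators).
Cyclic subgroups by order — order 1: 1; order 2: 1; order 4: 3.
Total: 5.

5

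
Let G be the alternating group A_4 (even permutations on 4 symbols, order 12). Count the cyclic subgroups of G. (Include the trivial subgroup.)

A cyclic subgroup of order d is generated by each of its φ(d) elements of order d, so the cyclic subgroups of order d number (#elements of order d)/φ(d).
Cyclic subgroups by order — order 1: 1; order 2: 3; order 3: 4.
Total: 8.

8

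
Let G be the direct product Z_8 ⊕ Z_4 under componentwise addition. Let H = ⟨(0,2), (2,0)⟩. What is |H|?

|⟨(0,2)⟩| = 2 and |⟨(2,0)⟩| = 4, so |H| is a multiple of lcm(2, 4) = 4 and divides |G| = 32.
Closing under the operation: H = {(0,0), (0,2), (2,0), (2,2), (4,0), (4,2), (6,0), (6,2)}, so |H| = 8.

8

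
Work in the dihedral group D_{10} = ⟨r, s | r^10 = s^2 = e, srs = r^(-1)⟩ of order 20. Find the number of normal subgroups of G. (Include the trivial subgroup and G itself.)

7

G has 22 subgroups. Checking conjugation-invariance by order — order 1: 1/1 normal; order 2: 1/11 normal; order 4: 0/5 normal; order 5: 1/1 normal; order 10: 3/3 normal; order 20: 1/1 normal.
Total normal subgroups: 7.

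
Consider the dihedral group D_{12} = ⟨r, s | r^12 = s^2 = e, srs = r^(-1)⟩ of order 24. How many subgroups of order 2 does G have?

13

|G| = 24 and 2 | 24, so subgroups of order 2 are possible by Lagrange.
The subgroups of order 2 are: {e, r^10s}; {e, r^11s}; {e, r^2s}; {e, r^3s}; … (13 in all).
So G has 13 subgroups of order 2.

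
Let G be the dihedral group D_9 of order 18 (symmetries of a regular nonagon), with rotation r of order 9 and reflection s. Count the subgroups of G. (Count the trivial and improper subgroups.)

|G| = 18, so by Lagrange every subgroup order divides 18. Divisors: 1, 2, 3, 6, 9, 18.
Subgroups by order — order 1: 1; order 2: 9; order 3: 1; order 6: 3; order 9: 1; order 18: 1.
Total: 1 + 9 + 1 + 3 + 1 + 1 = 16.

16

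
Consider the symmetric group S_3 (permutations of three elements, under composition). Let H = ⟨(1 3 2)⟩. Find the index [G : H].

|⟨(1 3 2)⟩| = 3 and |G| = 6.
By Lagrange, [G : H] = |G|/|H| = 6/3 = 2.

2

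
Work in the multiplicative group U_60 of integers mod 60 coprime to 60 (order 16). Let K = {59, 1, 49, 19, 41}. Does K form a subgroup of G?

No

|K| = 5 does not divide |G| = 16, so by Lagrange K is not a subgroup.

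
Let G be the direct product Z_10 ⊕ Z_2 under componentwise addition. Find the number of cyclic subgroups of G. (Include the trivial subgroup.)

8

Each element a generates a cyclic subgroup ⟨a⟩; distinct elements may generate the same one (a cyclic group of order d has φ(d) generators).
Cyclic subgroups by order — order 1: 1; order 2: 3; order 5: 1; order 10: 3.
Total: 8.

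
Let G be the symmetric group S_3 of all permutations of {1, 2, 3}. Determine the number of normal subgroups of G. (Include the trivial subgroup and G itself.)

3

G has 6 subgroups. Checking conjugation-invariance by order — order 1: 1/1 normal; order 2: 0/3 normal; order 3: 1/1 normal; order 6: 1/1 normal.
Total normal subgroups: 3.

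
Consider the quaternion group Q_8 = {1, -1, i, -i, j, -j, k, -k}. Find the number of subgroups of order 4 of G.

3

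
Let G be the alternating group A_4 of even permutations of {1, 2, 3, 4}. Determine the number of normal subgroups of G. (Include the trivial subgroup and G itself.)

G has 10 subgroups. Checking conjugation-invariance by order — order 1: 1/1 normal; order 2: 0/3 normal; order 3: 0/4 normal; order 4: 1/1 normal; order 12: 1/1 normal.
Total normal subgroups: 3.

3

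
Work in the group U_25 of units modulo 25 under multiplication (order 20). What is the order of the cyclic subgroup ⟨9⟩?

Compute successive powers of 9 mod 25: 9, 6, 4, 11, 24, 16, 19, 21, …; 9^10 ≡ 1 (mod 25).
So |⟨9⟩| = 10.

10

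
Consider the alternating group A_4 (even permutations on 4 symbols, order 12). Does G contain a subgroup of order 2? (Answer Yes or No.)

Yes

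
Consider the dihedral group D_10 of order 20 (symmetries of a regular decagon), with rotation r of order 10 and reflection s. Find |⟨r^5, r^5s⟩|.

|⟨r^5⟩| = 2 and |⟨r^5s⟩| = 2, so |H| is a multiple of lcm(2, 2) = 2 and divides |G| = 20.
Closing under the operation: H = {e, r^5, s, r^5s}, so |H| = 4.

4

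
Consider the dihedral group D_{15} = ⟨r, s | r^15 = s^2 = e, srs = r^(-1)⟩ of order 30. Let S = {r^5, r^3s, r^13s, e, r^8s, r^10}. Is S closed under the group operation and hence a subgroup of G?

Yes

|S| = 6 divides |G| = 30, consistent with Lagrange.
S contains the identity, every element's inverse is in S, and S is closed under ·: it is a subgroup.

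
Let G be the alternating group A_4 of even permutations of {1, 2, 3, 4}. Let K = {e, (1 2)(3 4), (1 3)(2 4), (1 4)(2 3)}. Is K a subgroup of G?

Yes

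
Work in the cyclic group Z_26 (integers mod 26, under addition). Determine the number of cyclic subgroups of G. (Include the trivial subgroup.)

Group the elements of G by the cyclic subgroup they generate; each cyclic subgroup of order d accounts for φ(d) elements.
Cyclic subgroups by order — order 1: 1; order 2: 1; order 13: 1; order 26: 1.
Total: 4.

4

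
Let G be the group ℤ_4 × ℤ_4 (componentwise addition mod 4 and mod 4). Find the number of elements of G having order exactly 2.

3

An element (a,b) has order lcm(ord(a), ord(b)); count pairs with lcm equal to 2.
Enumerating gives 3 such elements.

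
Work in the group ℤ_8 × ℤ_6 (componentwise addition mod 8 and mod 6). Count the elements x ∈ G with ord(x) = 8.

8

An element (a,b) has order lcm(ord(a), ord(b)); count pairs with lcm equal to 8.
Enumerating gives 8 such elements.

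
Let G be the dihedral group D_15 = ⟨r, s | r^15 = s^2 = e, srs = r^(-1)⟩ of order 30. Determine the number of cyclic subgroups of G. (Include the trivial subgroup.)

Each element a generates a cyclic subgroup ⟨a⟩; distinct elements may generate the same one (a cyclic group of order d has φ(d) generators).
Cyclic subgroups by order — order 1: 1; order 2: 15; order 3: 1; order 5: 1; order 15: 1.
Total: 19.

19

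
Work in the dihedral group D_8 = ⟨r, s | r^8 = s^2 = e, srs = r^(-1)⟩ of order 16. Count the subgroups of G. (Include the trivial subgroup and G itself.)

19

|G| = 16, so by Lagrange every subgroup order divides 16. Divisors: 1, 2, 4, 8, 16.
Subgroups by order — order 1: 1; order 2: 9; order 4: 5; order 8: 3; order 16: 1.
Total: 1 + 9 + 5 + 3 + 1 = 19.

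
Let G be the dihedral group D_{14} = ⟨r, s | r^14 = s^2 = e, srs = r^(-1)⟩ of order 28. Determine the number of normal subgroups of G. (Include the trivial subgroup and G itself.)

7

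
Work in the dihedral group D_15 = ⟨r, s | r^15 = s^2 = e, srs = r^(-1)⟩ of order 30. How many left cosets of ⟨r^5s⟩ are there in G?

15

|⟨r^5s⟩| = 2 and |G| = 30.
By Lagrange, [G : H] = |G|/|H| = 30/2 = 15.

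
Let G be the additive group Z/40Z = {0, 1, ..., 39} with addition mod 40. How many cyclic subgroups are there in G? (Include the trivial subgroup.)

Each element a generates a cyclic subgroup ⟨a⟩; distinct elements may generate the same one (a cyclic group of order d has φ(d) generators).
Cyclic subgroups by order — order 1: 1; order 2: 1; order 4: 1; order 5: 1; order 8: 1; order 10: 1; order 20: 1; order 40: 1.
Total: 8.

8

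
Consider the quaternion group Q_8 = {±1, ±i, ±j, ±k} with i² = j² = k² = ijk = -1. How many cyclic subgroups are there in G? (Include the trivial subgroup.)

A cyclic subgroup of order d is generated by each of its φ(d) elements of order d, so the cyclic subgroups of order d number (#elements of order d)/φ(d).
Cyclic subgroups by order — order 1: 1; order 2: 1; order 4: 3.
Total: 5.

5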